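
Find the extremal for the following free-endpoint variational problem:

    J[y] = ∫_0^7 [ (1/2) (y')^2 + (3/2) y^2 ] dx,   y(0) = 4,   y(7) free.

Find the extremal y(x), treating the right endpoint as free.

The Lagrangian L = (1/2) (y')^2 + (3/2) y^2 gives
    ∂L/∂y = 3 y,   ∂L/∂y' = y'.
Euler-Lagrange: y'' − 3 y = 0.
With k = sqrt(3), the general solution is
    y(x) = A cosh(sqrt(3) x) + B sinh(sqrt(3) x).
Fixed left endpoint y(0) = 4 ⇒ A = 4.
The right endpoint x = 7 is free, so the natural (transversality) condition is ∂L/∂y' |_{x=7} = 0, i.e. y'(7) = 0.
Compute y'(x) = A k sinh(k x) + B k cosh(k x), so
    y'(7) = A k sinh(k·7) + B k cosh(k·7) = 0
    ⇒ B = −A tanh(k·7) = − 4 tanh(sqrt(3)·7).
Therefore the extremal is
    y(x) = 4 cosh(sqrt(3) x) − 4 tanh(sqrt(3)·7) sinh(sqrt(3) x).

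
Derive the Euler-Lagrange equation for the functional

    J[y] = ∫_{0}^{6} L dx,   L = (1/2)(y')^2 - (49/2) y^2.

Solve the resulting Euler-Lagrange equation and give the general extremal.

The Lagrangian is L = (1/2)(y')^2 - (49/2) y^2.
∂L/∂y = -49y.
∂L/∂y' = y'.
The Euler-Lagrange equation d/dx(∂L/∂y') − ∂L/∂y = 0 becomes:
    y'' + 49 y = 0
General solution: y(x) = A sin(7x) + B cos(7x), where A and B are arbitrary constants fixed by the endpoint conditions.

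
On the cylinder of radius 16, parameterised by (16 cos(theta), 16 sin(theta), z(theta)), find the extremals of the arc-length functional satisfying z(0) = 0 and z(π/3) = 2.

Parameterise the cylinder of radius R = 16 as
    r(θ) = (16 cos θ, 16 sin θ, z(θ)).
The arc-length element is
    ds = sqrt(256 + (dz/dθ)^2) dθ,
so the Lagrangian is L = sqrt(256 + z'^2).
L depends on z' only, not on z or θ, so ∂L/∂z = 0 and
    ∂L/∂z' = z' / sqrt(256 + z'^2).
The Euler-Lagrange equation gives
    d/dθ( z' / sqrt(256 + z'^2) ) = 0,
so z' is constant. Integrating once:
    z(θ) = a θ + b,
a helix on the cylinder (a straight line when the cylinder is unrolled). The constants a, b are determined by the endpoint conditions.
With endpoint conditions z(0) = 0 and z(π/3) = 2: from z(0) = b we get b = 0, and a·π/3 + 0 = 2 gives a = 6/π, so
    z(θ) = (6/π) θ.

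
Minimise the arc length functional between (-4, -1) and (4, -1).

Arc-length functional: J[y] = ∫ sqrt(1 + (y')^2) dx.
Lagrangian L = sqrt(1 + (y')^2) has no explicit y dependence, so ∂L/∂y = 0 and the Euler-Lagrange equation gives
    d/dx( y' / sqrt(1 + (y')^2) ) = 0  ⇒  y' / sqrt(1 + (y')^2) = const.
Hence y' is constant, so y(x) is affine.
Fitting the endpoints (-4, -1) and (4, -1):
    slope m = ((-1) − (-1)) / (4 − (-4)) = 0,
    intercept c = (-1) − m·(-4) = -1.
Extremal: y(x) = -1.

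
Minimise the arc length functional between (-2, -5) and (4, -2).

Arc-length functional: J[y] = ∫ sqrt(1 + (y')^2) dx.
Lagrangian L = sqrt(1 + (y')^2) has no explicit y dependence, so ∂L/∂y = 0 and the Euler-Lagrange equation gives
    d/dx( y' / sqrt(1 + (y')^2) ) = 0  ⇒  y' / sqrt(1 + (y')^2) = const.
Hence y' is constant, so y(x) is affine.
Fitting the endpoints (-2, -5) and (4, -2):
    slope m = ((-2) − (-5)) / (4 − (-2)) = 1/2,
    intercept c = (-5) − m·(-2) = -4.
Extremal: y(x) = (1/2) x - 4.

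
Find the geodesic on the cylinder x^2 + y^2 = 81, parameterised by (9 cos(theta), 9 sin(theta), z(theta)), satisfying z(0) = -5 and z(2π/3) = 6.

Parameterise the cylinder of radius R = 9 as
    r(θ) = (9 cos θ, 9 sin θ, z(θ)).
The arc-length element is
    ds = sqrt(81 + (dz/dθ)^2) dθ,
so the Lagrangian is L = sqrt(81 + z'^2).
L depends on z' only, not on z or θ, so ∂L/∂z = 0 and
    ∂L/∂z' = z' / sqrt(81 + z'^2).
The Euler-Lagrange equation gives
    d/dθ( z' / sqrt(81 + z'^2) ) = 0,
so z' is constant. Integrating once:
    z(θ) = a θ + b,
a helix on the cylinder (a straight line when the cylinder is unrolled). The constants a, b are determined by the endpoint conditions.
With endpoint conditions z(0) = -5 and z(2π/3) = 6: from z(0) = b we get b = -5, and a·2π/3 + -5 = 6 gives a = 33/(2π), so
    z(θ) = (33/(2π)) θ − 5.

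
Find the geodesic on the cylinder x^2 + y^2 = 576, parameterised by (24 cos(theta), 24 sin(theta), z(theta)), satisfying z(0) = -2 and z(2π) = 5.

Parameterise the cylinder of radius R = 24 as
    r(θ) = (24 cos θ, 24 sin θ, z(θ)).
The arc-length element is
    ds = sqrt(576 + (dz/dθ)^2) dθ,
so the Lagrangian is L = sqrt(576 + z'^2).
L depends on z' only, not on z or θ, so ∂L/∂z = 0 and
    ∂L/∂z' = z' / sqrt(576 + z'^2).
The Euler-Lagrange equation gives
    d/dθ( z' / sqrt(576 + z'^2) ) = 0,
so z' is constant. Integrating once:
    z(θ) = a θ + b,
a helix on the cylinder (a straight line when the cylinder is unrolled). The constants a, b are determined by the endpoint conditions.
With endpoint conditions z(0) = -2 and z(2π) = 5: from z(0) = b we get b = -2, and a·2π + -2 = 5 gives a = 7/(2π), so
    z(θ) = (7/(2π)) θ − 2.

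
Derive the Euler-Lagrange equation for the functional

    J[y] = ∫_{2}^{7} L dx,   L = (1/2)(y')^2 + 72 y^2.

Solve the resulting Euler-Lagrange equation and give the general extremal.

The Lagrangian is L = (1/2)(y')^2 + 72 y^2.
∂L/∂y = 144y.
∂L/∂y' = y'.
The Euler-Lagrange equation d/dx(∂L/∂y') − ∂L/∂y = 0 becomes:
    y'' - 144 y = 0
General solution: y(x) = A e^(12x) + B e^(-12x), where A and B are arbitrary constants fixed by the endpoint conditions.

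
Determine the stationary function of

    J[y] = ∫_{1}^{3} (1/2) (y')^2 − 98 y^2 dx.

The Lagrangian is L = (1/2) (y')^2 − 98 y^2.
Compute ∂L/∂y = -196y, ∂L/∂y' = y'.
The Euler-Lagrange equation d/dx(∂L/∂y') − ∂L/∂y = 0 reduces to
    y'' + 196 y = 0.
Its general solution is
    y(x) = A sin(14x) + B cos(14x),
with A, B fixed by the endpoint conditions.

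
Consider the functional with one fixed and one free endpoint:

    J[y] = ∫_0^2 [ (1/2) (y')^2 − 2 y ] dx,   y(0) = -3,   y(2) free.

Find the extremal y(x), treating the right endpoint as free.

The Lagrangian L = (1/2) (y')^2 − 2 y gives
    ∂L/∂y = −2,   ∂L/∂y' = y'.
Euler-Lagrange: d/dx(y') − (−2) = 0, i.e. y'' + 2 = 0, so
    y(x) = −(2/2) x^2 + C1 x + C2.
Fixed left endpoint y(0) = -3 ⇒ C2 = -3.
The right endpoint x = 2 is free, so the natural (transversality) condition is ∂L/∂y' |_{x=2} = 0, i.e. y'(2) = 0.
Compute y'(x) = −2 x + C1, so y'(2) = −4 + C1 = 0 ⇒ C1 = 4.
Therefore the extremal is
    y(x) = −x^2 + 4 x − 3.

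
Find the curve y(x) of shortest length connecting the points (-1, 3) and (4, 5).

Arc-length functional: J[y] = ∫ sqrt(1 + (y')^2) dx.
Lagrangian L = sqrt(1 + (y')^2) has no explicit y dependence, so ∂L/∂y = 0 and the Euler-Lagrange equation gives
    d/dx( y' / sqrt(1 + (y')^2) ) = 0  ⇒  y' / sqrt(1 + (y')^2) = const.
Hence y' is constant, so y(x) is affine.
Fitting the endpoints (-1, 3) and (4, 5):
    slope m = (5 − 3) / (4 − (-1)) = 2/5,
    intercept c = 3 − m·(-1) = 17/5.
Extremal: y(x) = (2/5) x + 17/5.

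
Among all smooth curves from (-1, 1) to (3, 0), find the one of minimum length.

Arc-length functional: J[y] = ∫ sqrt(1 + (y')^2) dx.
Lagrangian L = sqrt(1 + (y')^2) has no explicit y dependence, so ∂L/∂y = 0 and the Euler-Lagrange equation gives
    d/dx( y' / sqrt(1 + (y')^2) ) = 0  ⇒  y' / sqrt(1 + (y')^2) = const.
Hence y' is constant, so y(x) is affine.
Fitting the endpoints (-1, 1) and (3, 0):
    slope m = (0 − 1) / (3 − (-1)) = -1/4,
    intercept c = 1 − m·(-1) = 3/4.
Extremal: y(x) = (-1/4) x + 3/4.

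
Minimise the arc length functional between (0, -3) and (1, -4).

Arc-length functional: J[y] = ∫ sqrt(1 + (y')^2) dx.
Lagrangian L = sqrt(1 + (y')^2) has no explicit y dependence, so ∂L/∂y = 0 and the Euler-Lagrange equation gives
    d/dx( y' / sqrt(1 + (y')^2) ) = 0  ⇒  y' / sqrt(1 + (y')^2) = const.
Hence y' is constant, so y(x) is affine.
Fitting the endpoints (0, -3) and (1, -4):
    slope m = ((-4) − (-3)) / (1 − 0) = -1,
    intercept c = (-3) − m·0 = -3.
Extremal: y(x) = -x - 3.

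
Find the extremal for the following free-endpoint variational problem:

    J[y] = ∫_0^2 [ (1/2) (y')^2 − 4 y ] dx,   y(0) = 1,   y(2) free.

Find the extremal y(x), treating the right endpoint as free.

The Lagrangian L = (1/2) (y')^2 − 4 y gives
    ∂L/∂y = −4,   ∂L/∂y' = y'.
Euler-Lagrange: d/dx(y') − (−4) = 0, i.e. y'' + 4 = 0, so
    y(x) = −(4/2) x^2 + C1 x + C2.
Fixed left endpoint y(0) = 1 ⇒ C2 = 1.
The right endpoint x = 2 is free, so the natural (transversality) condition is ∂L/∂y' |_{x=2} = 0, i.e. y'(2) = 0.
Compute y'(x) = −4 x + C1, so y'(2) = −8 + C1 = 0 ⇒ C1 = 8.
Therefore the extremal is
    y(x) = −2 x^2 + 8 x + 1.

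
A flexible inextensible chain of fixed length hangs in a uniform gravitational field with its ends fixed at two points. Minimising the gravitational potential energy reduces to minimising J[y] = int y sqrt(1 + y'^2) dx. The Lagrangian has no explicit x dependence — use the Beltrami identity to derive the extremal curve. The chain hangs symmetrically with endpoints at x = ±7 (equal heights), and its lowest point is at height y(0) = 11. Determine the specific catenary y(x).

The Lagrangian L(y, y') = y sqrt(1 + y'^2) has no explicit x dependence, so the Beltrami identity applies:
    L − y' ∂L/∂y' = C.
Compute ∂L/∂y' = y · y' / sqrt(1 + y'^2). Then
    L − y' ∂L/∂y'
    = y sqrt(1 + y'^2) − y · y'^2 / sqrt(1 + y'^2)
    = y (1 + y'^2 − y'^2) / sqrt(1 + y'^2)
    = y / sqrt(1 + y'^2) = C.
Squaring gives y^2 = C^2 (1 + y'^2), i.e.
    y'^2 = y^2 / C^2 − 1.
Separating variables,
    dy / sqrt(y^2 − C^2) = dx / C,
and integrating gives arccosh(y / C) = (x − a)/C, so
    y(x) = C cosh((x − a)/C),
the catenary. The constants C and a are fixed by the two endpoint conditions (and, for the hanging-chain problem, the length constraint selects C).
Now fit the given data. The endpoints x = ±7 are symmetric at equal height, so the catenary is even about its minimum: a = 0 and y(x) = C cosh(x/C). The lowest point is y(0) = C cosh(0) = C, and we are told y(0) = 11, so C = 11. Therefore
    y(x) = 11 cosh(x/11),
and at the endpoints
    y(±7) = 11 cosh(7/11).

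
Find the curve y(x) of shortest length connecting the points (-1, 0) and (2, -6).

Arc-length functional: J[y] = ∫ sqrt(1 + (y')^2) dx.
Lagrangian L = sqrt(1 + (y')^2) has no explicit y dependence, so ∂L/∂y = 0 and the Euler-Lagrange equation gives
    d/dx( y' / sqrt(1 + (y')^2) ) = 0  ⇒  y' / sqrt(1 + (y')^2) = const.
Hence y' is constant, so y(x) is affine.
Fitting the endpoints (-1, 0) and (2, -6):
    slope m = ((-6) − 0) / (2 − (-1)) = -2,
    intercept c = 0 − m·(-1) = -2.
Extremal: y(x) = -2 x - 2.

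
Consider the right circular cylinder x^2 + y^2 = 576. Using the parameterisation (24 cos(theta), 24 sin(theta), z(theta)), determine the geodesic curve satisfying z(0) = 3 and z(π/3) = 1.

Parameterise the cylinder of radius R = 24 as
    r(θ) = (24 cos θ, 24 sin θ, z(θ)).
The arc-length element is
    ds = sqrt(576 + (dz/dθ)^2) dθ,
so the Lagrangian is L = sqrt(576 + z'^2).
L depends on z' only, not on z or θ, so ∂L/∂z = 0 and
    ∂L/∂z' = z' / sqrt(576 + z'^2).
The Euler-Lagrange equation gives
    d/dθ( z' / sqrt(576 + z'^2) ) = 0,
so z' is constant. Integrating once:
    z(θ) = a θ + b,
a helix on the cylinder (a straight line when the cylinder is unrolled). The constants a, b are determined by the endpoint conditions.
With endpoint conditions z(0) = 3 and z(π/3) = 1: from z(0) = b we get b = 3, and a·π/3 + 3 = 1 gives a = -6/π, so
    z(θ) = (-6/π) θ + 3.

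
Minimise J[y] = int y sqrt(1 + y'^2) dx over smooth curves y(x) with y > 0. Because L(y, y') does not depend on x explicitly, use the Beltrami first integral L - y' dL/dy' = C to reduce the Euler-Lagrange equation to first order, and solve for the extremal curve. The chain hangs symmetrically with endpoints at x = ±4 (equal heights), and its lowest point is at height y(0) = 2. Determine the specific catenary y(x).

The Lagrangian L(y, y') = y sqrt(1 + y'^2) has no explicit x dependence, so the Beltrami identity applies:
    L − y' ∂L/∂y' = C.
Compute ∂L/∂y' = y · y' / sqrt(1 + y'^2). Then
    L − y' ∂L/∂y'
    = y sqrt(1 + y'^2) − y · y'^2 / sqrt(1 + y'^2)
    = y (1 + y'^2 − y'^2) / sqrt(1 + y'^2)
    = y / sqrt(1 + y'^2) = C.
Squaring gives y^2 = C^2 (1 + y'^2), i.e.
    y'^2 = y^2 / C^2 − 1.
Separating variables,
    dy / sqrt(y^2 − C^2) = dx / C,
and integrating gives arccosh(y / C) = (x − a)/C, so
    y(x) = C cosh((x − a)/C),
the catenary. The constants C and a are fixed by the two endpoint conditions (and, for the hanging-chain problem, the length constraint selects C).
Now fit the given data. The endpoints x = ±4 are symmetric at equal height, so the catenary is even about its minimum: a = 0 and y(x) = C cosh(x/C). The lowest point is y(0) = C cosh(0) = C, and we are told y(0) = 2, so C = 2. Therefore
    y(x) = 2 cosh(x/2),
and at the endpoints
    y(±4) = 2 cosh(4/2).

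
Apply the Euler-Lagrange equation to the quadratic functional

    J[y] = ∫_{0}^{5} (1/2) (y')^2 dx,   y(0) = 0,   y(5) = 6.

The Lagrangian is L = (1/2) (y')^2.
Compute ∂L/∂y = 0, ∂L/∂y' = y'.
The Euler-Lagrange equation d/dx(∂L/∂y') − ∂L/∂y = 0 reduces to
    y'' = 0.
Its general solution is
    y(x) = A x + B,
with A, B fixed by the endpoint conditions.
Applying the endpoint conditions y(0) = 0 and y(5) = 6: solve A·0 + B = 0 and A·5 + B = 6. Subtracting gives A(5 − 0) = 6 − 0, so A = 6/5, and B = 0 − A·0 = 0. Therefore
    y(x) = (6/5) x.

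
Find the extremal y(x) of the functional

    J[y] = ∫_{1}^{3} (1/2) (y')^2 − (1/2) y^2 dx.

The Lagrangian is L = (1/2) (y')^2 − (1/2) y^2.
Compute ∂L/∂y = -y, ∂L/∂y' = y'.
The Euler-Lagrange equation d/dx(∂L/∂y') − ∂L/∂y = 0 reduces to
    y'' + y = 0.
Its general solution is
    y(x) = A sin(x) + B cos(x),
with A, B fixed by the endpoint conditions.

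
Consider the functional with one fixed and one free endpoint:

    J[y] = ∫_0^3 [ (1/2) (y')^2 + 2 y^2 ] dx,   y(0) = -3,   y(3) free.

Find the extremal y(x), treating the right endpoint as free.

The Lagrangian L = (1/2) (y')^2 + 2 y^2 gives
    ∂L/∂y = 4 y,   ∂L/∂y' = y'.
Euler-Lagrange: y'' − 4 y = 0.
With k = 2, the general solution is
    y(x) = A cosh(2 x) + B sinh(2 x).
Fixed left endpoint y(0) = -3 ⇒ A = -3.
The right endpoint x = 3 is free, so the natural (transversality) condition is ∂L/∂y' |_{x=3} = 0, i.e. y'(3) = 0.
Compute y'(x) = A k sinh(k x) + B k cosh(k x), so
    y'(3) = A k sinh(k·3) + B k cosh(k·3) = 0
    ⇒ B = −A tanh(k·3) = 3 tanh(2·3).
Therefore the extremal is
    y(x) = −3 cosh(2 x) + 3 tanh(2·3) sinh(2 x).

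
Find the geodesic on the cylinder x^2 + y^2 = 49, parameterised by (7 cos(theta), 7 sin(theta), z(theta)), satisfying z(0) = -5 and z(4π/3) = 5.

Parameterise the cylinder of radius R = 7 as
    r(θ) = (7 cos θ, 7 sin θ, z(θ)).
The arc-length element is
    ds = sqrt(49 + (dz/dθ)^2) dθ,
so the Lagrangian is L = sqrt(49 + z'^2).
L depends on z' only, not on z or θ, so ∂L/∂z = 0 and
    ∂L/∂z' = z' / sqrt(49 + z'^2).
The Euler-Lagrange equation gives
    d/dθ( z' / sqrt(49 + z'^2) ) = 0,
so z' is constant. Integrating once:
    z(θ) = a θ + b,
a helix on the cylinder (a straight line when the cylinder is unrolled). The constants a, b are determined by the endpoint conditions.
With endpoint conditions z(0) = -5 and z(4π/3) = 5: from z(0) = b we get b = -5, and a·4π/3 + -5 = 5 gives a = 15/(2π), so
    z(θ) = (15/(2π)) θ − 5.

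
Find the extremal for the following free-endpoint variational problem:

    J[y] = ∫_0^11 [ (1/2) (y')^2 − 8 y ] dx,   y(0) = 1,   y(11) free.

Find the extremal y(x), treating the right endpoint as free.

The Lagrangian L = (1/2) (y')^2 − 8 y gives
    ∂L/∂y = −8,   ∂L/∂y' = y'.
Euler-Lagrange: d/dx(y') − (−8) = 0, i.e. y'' + 8 = 0, so
    y(x) = −(8/2) x^2 + C1 x + C2.
Fixed left endpoint y(0) = 1 ⇒ C2 = 1.
The right endpoint x = 11 is free, so the natural (transversality) condition is ∂L/∂y' |_{x=11} = 0, i.e. y'(11) = 0.
Compute y'(x) = −8 x + C1, so y'(11) = −88 + C1 = 0 ⇒ C1 = 88.
Therefore the extremal is
    y(x) = −4 x^2 + 88 x + 1.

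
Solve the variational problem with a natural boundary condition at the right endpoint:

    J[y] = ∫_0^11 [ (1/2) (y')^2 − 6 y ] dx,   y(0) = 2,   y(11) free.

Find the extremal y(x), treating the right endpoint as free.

The Lagrangian L = (1/2) (y')^2 − 6 y gives
    ∂L/∂y = −6,   ∂L/∂y' = y'.
Euler-Lagrange: d/dx(y') − (−6) = 0, i.e. y'' + 6 = 0, so
    y(x) = −(6/2) x^2 + C1 x + C2.
Fixed left endpoint y(0) = 2 ⇒ C2 = 2.
The right endpoint x = 11 is free, so the natural (transversality) condition is ∂L/∂y' |_{x=11} = 0, i.e. y'(11) = 0.
Compute y'(x) = −6 x + C1, so y'(11) = −66 + C1 = 0 ⇒ C1 = 66.
Therefore the extremal is
    y(x) = −3 x^2 + 66 x + 2.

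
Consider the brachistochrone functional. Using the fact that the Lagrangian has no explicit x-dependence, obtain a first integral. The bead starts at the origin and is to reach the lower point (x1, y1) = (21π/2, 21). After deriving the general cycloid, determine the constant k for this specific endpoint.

The Lagrangian L = sqrt((1 + y'^2) / y) has no explicit x dependence, so the Beltrami identity applies:
    L − y' ∂L/∂y' = C.
Compute ∂L/∂y' = y' / sqrt(y (1 + y'^2)).
Substitute:
    sqrt((1 + y'^2)/y) − y'·y' / sqrt(y (1 + y'^2))
    = (1 + y'^2) / sqrt(y (1 + y'^2)) − y'^2 / sqrt(y (1 + y'^2))
    = 1 / sqrt(y (1 + y'^2)) = C.
Squaring and rearranging gives the first integral
    y (1 + y'^2) = 1/C^2 =: k   (constant).
Solving this first-order ODE by the substitution
    y = (k/2)(1 − cos θ)
yields the cycloid parameterisation
    x(θ) = (k/2)(θ − sin θ),   y(θ) = (k/2)(1 − cos θ).
The constant k is fixed by the endpoint condition.
Now fit the given lower endpoint (x1, y1) = (21π/2, 21). At the bottom of the first arch (θ = π), the parametric equations give
    y(π) = (k/2)(1 − cos π) = k,
    x(π) = (k/2)(π − sin π) = kπ/2.
Matching y(π) = 21 gives k = 21, consistent with x(π) = 21π/2. Therefore the specific cycloid is
    x(θ) = (21/2)(θ − sin θ),   y(θ) = (21/2)(1 − cos θ).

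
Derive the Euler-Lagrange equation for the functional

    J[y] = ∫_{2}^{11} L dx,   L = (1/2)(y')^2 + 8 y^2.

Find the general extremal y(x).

The Lagrangian is L = (1/2)(y')^2 + 8 y^2.
∂L/∂y = 16y.
∂L/∂y' = y'.
The Euler-Lagrange equation d/dx(∂L/∂y') − ∂L/∂y = 0 becomes:
    y'' - 16 y = 0
General solution: y(x) = A e^(4x) + B e^(-4x), where A and B are arbitrary constants fixed by the endpoint conditions.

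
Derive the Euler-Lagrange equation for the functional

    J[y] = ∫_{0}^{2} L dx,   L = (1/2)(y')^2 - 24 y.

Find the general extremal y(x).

The Lagrangian is L = (1/2)(y')^2 - 24 y.
∂L/∂y = -24.
∂L/∂y' = y'.
The Euler-Lagrange equation d/dx(∂L/∂y') − ∂L/∂y = 0 becomes:
    y'' + 24 = 0
General solution: y(x) = -12 x^2 + A x + B, where A and B are arbitrary constants fixed by the endpoint conditions.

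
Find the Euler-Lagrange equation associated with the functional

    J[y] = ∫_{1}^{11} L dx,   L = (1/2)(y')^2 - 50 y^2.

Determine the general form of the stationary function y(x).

The Lagrangian is L = (1/2)(y')^2 - 50 y^2.
∂L/∂y = -100y.
∂L/∂y' = y'.
The Euler-Lagrange equation d/dx(∂L/∂y') − ∂L/∂y = 0 becomes:
    y'' + 100 y = 0
General solution: y(x) = A sin(10x) + B cos(10x), where A and B are arbitrary constants fixed by the endpoint conditions.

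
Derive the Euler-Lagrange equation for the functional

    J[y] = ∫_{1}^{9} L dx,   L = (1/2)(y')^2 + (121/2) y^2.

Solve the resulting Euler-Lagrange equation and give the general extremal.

The Lagrangian is L = (1/2)(y')^2 + (121/2) y^2.
∂L/∂y = 121y.
∂L/∂y' = y'.
The Euler-Lagrange equation d/dx(∂L/∂y') − ∂L/∂y = 0 becomes:
    y'' - 121 y = 0
General solution: y(x) = A e^(11x) + B e^(-11x), where A and B are arbitrary constants fixed by the endpoint conditions.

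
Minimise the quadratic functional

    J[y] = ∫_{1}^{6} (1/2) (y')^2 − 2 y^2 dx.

The Lagrangian is L = (1/2) (y')^2 − 2 y^2.
Compute ∂L/∂y = -4y, ∂L/∂y' = y'.
The Euler-Lagrange equation d/dx(∂L/∂y') − ∂L/∂y = 0 reduces to
    y'' + 4 y = 0.
Its general solution is
    y(x) = A sin(2x) + B cos(2x),
with A, B fixed by the endpoint conditions.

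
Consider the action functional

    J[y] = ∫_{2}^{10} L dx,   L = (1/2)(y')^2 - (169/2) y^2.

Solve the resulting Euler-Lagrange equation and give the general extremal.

The Lagrangian is L = (1/2)(y')^2 - (169/2) y^2.
∂L/∂y = -169y.
∂L/∂y' = y'.
The Euler-Lagrange equation d/dx(∂L/∂y') − ∂L/∂y = 0 becomes:
    y'' + 169 y = 0
General solution: y(x) = A sin(13x) + B cos(13x), where A and B are arbitrary constants fixed by the endpoint conditions.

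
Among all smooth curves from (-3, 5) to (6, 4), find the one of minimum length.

Arc-length functional: J[y] = ∫ sqrt(1 + (y')^2) dx.
Lagrangian L = sqrt(1 + (y')^2) has no explicit y dependence, so ∂L/∂y = 0 and the Euler-Lagrange equation gives
    d/dx( y' / sqrt(1 + (y')^2) ) = 0  ⇒  y' / sqrt(1 + (y')^2) = const.
Hence y' is constant, so y(x) is affine.
Fitting the endpoints (-3, 5) and (6, 4):
    slope m = (4 − 5) / (6 − (-3)) = -1/9,
    intercept c = 5 − m·(-3) = 14/3.
Extremal: y(x) = (-1/9) x + 14/3.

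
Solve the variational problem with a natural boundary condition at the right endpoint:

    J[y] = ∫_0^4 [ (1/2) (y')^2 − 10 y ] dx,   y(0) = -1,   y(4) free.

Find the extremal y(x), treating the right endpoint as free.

The Lagrangian L = (1/2) (y')^2 − 10 y gives
    ∂L/∂y = −10,   ∂L/∂y' = y'.
Euler-Lagrange: d/dx(y') − (−10) = 0, i.e. y'' + 10 = 0, so
    y(x) = −(10/2) x^2 + C1 x + C2.
Fixed left endpoint y(0) = -1 ⇒ C2 = -1.
The right endpoint x = 4 is free, so the natural (transversality) condition is ∂L/∂y' |_{x=4} = 0, i.e. y'(4) = 0.
Compute y'(x) = −10 x + C1, so y'(4) = −40 + C1 = 0 ⇒ C1 = 40.
Therefore the extremal is
    y(x) = −5 x^2 + 40 x − 1.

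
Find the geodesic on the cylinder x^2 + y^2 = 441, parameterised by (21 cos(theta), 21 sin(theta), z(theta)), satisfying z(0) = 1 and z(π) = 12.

Parameterise the cylinder of radius R = 21 as
    r(θ) = (21 cos θ, 21 sin θ, z(θ)).
The arc-length element is
    ds = sqrt(441 + (dz/dθ)^2) dθ,
so the Lagrangian is L = sqrt(441 + z'^2).
L depends on z' only, not on z or θ, so ∂L/∂z = 0 and
    ∂L/∂z' = z' / sqrt(441 + z'^2).
The Euler-Lagrange equation gives
    d/dθ( z' / sqrt(441 + z'^2) ) = 0,
so z' is constant. Integrating once:
    z(θ) = a θ + b,
a helix on the cylinder (a straight line when the cylinder is unrolled). The constants a, b are determined by the endpoint conditions.
With endpoint conditions z(0) = 1 and z(π) = 12: from z(0) = b we get b = 1, and a·π + 1 = 12 gives a = 11/π, so
    z(θ) = (11/π) θ + 1.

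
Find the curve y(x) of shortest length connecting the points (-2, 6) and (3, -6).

Arc-length functional: J[y] = ∫ sqrt(1 + (y')^2) dx.
Lagrangian L = sqrt(1 + (y')^2) has no explicit y dependence, so ∂L/∂y = 0 and the Euler-Lagrange equation gives
    d/dx( y' / sqrt(1 + (y')^2) ) = 0  ⇒  y' / sqrt(1 + (y')^2) = const.
Hence y' is constant, so y(x) is affine.
Fitting the endpoints (-2, 6) and (3, -6):
    slope m = ((-6) − 6) / (3 − (-2)) = -12/5,
    intercept c = 6 − m·(-2) = 6/5.
Extremal: y(x) = (-12/5) x + 6/5.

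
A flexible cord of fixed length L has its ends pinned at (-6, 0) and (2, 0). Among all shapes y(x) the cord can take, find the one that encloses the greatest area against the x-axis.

Set up the augmented Lagrangian using a multiplier λ for the length constraint:
    F(y, y') = y − λ sqrt(1 + y'^2).
F has no explicit x dependence, so the Beltrami identity yields a first integral
    F − y' ∂F/∂y' = C.
Compute ∂F/∂y' = −λ y' / sqrt(1 + y'^2). Then
    y − λ sqrt(1 + y'^2) + λ y'^2 / sqrt(1 + y'^2) = C
    ⇒  y − λ / sqrt(1 + y'^2) = C.
Solving for y' and integrating gives
    (x − a)^2 + (y − b)^2 = λ^2,
a circular arc of radius λ. The constants a, b are determined by the endpoint conditions y(-6) = y(2) = 0, and λ is fixed implicitly by the length constraint
    ∫_{-6}^{2} sqrt(1 + y'^2) dx = L.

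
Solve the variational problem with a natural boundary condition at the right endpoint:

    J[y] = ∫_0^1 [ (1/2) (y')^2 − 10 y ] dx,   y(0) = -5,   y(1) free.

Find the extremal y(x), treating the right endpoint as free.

The Lagrangian L = (1/2) (y')^2 − 10 y gives
    ∂L/∂y = −10,   ∂L/∂y' = y'.
Euler-Lagrange: d/dx(y') − (−10) = 0, i.e. y'' + 10 = 0, so
    y(x) = −(10/2) x^2 + C1 x + C2.
Fixed left endpoint y(0) = -5 ⇒ C2 = -5.
The right endpoint x = 1 is free, so the natural (transversality) condition is ∂L/∂y' |_{x=1} = 0, i.e. y'(1) = 0.
Compute y'(x) = −10 x + C1, so y'(1) = −10 + C1 = 0 ⇒ C1 = 10.
Therefore the extremal is
    y(x) = −5 x^2 + 10 x − 5.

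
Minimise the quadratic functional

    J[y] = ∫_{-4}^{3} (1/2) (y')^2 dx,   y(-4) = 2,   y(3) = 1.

The Lagrangian is L = (1/2) (y')^2.
Compute ∂L/∂y = 0, ∂L/∂y' = y'.
The Euler-Lagrange equation d/dx(∂L/∂y') − ∂L/∂y = 0 reduces to
    y'' = 0.
Its general solution is
    y(x) = A x + B,
with A, B fixed by the endpoint conditions.
Applying the endpoint conditions y(-4) = 2 and y(3) = 1: solve A·-4 + B = 2 and A·3 + B = 1. Subtracting gives A(3 − -4) = 1 − 2, so A = -1/7, and B = 2 − A·-4 = 10/7. Therefore
    y(x) = (-1/7) x + 10/7.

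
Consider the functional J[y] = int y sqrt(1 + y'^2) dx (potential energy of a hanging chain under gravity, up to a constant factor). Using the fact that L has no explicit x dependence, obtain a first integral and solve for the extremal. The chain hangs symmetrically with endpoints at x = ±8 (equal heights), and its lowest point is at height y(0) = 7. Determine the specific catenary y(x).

The Lagrangian L(y, y') = y sqrt(1 + y'^2) has no explicit x dependence, so the Beltrami identity applies:
    L − y' ∂L/∂y' = C.
Compute ∂L/∂y' = y · y' / sqrt(1 + y'^2). Then
    L − y' ∂L/∂y'
    = y sqrt(1 + y'^2) − y · y'^2 / sqrt(1 + y'^2)
    = y (1 + y'^2 − y'^2) / sqrt(1 + y'^2)
    = y / sqrt(1 + y'^2) = C.
Squaring gives y^2 = C^2 (1 + y'^2), i.e.
    y'^2 = y^2 / C^2 − 1.
Separating variables,
    dy / sqrt(y^2 − C^2) = dx / C,
and integrating gives arccosh(y / C) = (x − a)/C, so
    y(x) = C cosh((x − a)/C),
the catenary. The constants C and a are fixed by the two endpoint conditions (and, for the hanging-chain problem, the length constraint selects C).
Now fit the given data. The endpoints x = ±8 are symmetric at equal height, so the catenary is even about its minimum: a = 0 and y(x) = C cosh(x/C). The lowest point is y(0) = C cosh(0) = C, and we are told y(0) = 7, so C = 7. Therefore
    y(x) = 7 cosh(x/7),
and at the endpoints
    y(±8) = 7 cosh(8/7).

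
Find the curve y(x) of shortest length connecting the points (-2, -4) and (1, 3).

Arc-length functional: J[y] = ∫ sqrt(1 + (y')^2) dx.
Lagrangian L = sqrt(1 + (y')^2) has no explicit y dependence, so ∂L/∂y = 0 and the Euler-Lagrange equation gives
    d/dx( y' / sqrt(1 + (y')^2) ) = 0  ⇒  y' / sqrt(1 + (y')^2) = const.
Hence y' is constant, so y(x) is affine.
Fitting the endpoints (-2, -4) and (1, 3):
    slope m = (3 − (-4)) / (1 − (-2)) = 7/3,
    intercept c = (-4) − m·(-2) = 2/3.
Extremal: y(x) = (7/3) x + 2/3.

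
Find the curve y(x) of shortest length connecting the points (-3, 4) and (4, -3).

Arc-length functional: J[y] = ∫ sqrt(1 + (y')^2) dx.
Lagrangian L = sqrt(1 + (y')^2) has no explicit y dependence, so ∂L/∂y = 0 and the Euler-Lagrange equation gives
    d/dx( y' / sqrt(1 + (y')^2) ) = 0  ⇒  y' / sqrt(1 + (y')^2) = const.
Hence y' is constant, so y(x) is affine.
Fitting the endpoints (-3, 4) and (4, -3):
    slope m = ((-3) − 4) / (4 − (-3)) = -1,
    intercept c = 4 − m·(-3) = 1.
Extremal: y(x) = -x + 1.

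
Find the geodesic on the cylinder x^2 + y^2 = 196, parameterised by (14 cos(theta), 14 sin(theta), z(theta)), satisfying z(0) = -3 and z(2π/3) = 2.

Parameterise the cylinder of radius R = 14 as
    r(θ) = (14 cos θ, 14 sin θ, z(θ)).
The arc-length element is
    ds = sqrt(196 + (dz/dθ)^2) dθ,
so the Lagrangian is L = sqrt(196 + z'^2).
L depends on z' only, not on z or θ, so ∂L/∂z = 0 and
    ∂L/∂z' = z' / sqrt(196 + z'^2).
The Euler-Lagrange equation gives
    d/dθ( z' / sqrt(196 + z'^2) ) = 0,
so z' is constant. Integrating once:
    z(θ) = a θ + b,
a helix on the cylinder (a straight line when the cylinder is unrolled). The constants a, b are determined by the endpoint conditions.
With endpoint conditions z(0) = -3 and z(2π/3) = 2: from z(0) = b we get b = -3, and a·2π/3 + -3 = 2 gives a = 15/(2π), so
    z(θ) = (15/(2π)) θ − 3.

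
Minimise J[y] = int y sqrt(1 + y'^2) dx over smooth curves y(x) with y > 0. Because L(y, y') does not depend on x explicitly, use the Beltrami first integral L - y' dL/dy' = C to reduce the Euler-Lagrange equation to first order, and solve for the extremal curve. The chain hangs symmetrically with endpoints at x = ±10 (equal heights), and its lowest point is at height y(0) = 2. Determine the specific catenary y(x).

The Lagrangian L(y, y') = y sqrt(1 + y'^2) has no explicit x dependence, so the Beltrami identity applies:
    L − y' ∂L/∂y' = C.
Compute ∂L/∂y' = y · y' / sqrt(1 + y'^2). Then
    L − y' ∂L/∂y'
    = y sqrt(1 + y'^2) − y · y'^2 / sqrt(1 + y'^2)
    = y (1 + y'^2 − y'^2) / sqrt(1 + y'^2)
    = y / sqrt(1 + y'^2) = C.
Squaring gives y^2 = C^2 (1 + y'^2), i.e.
    y'^2 = y^2 / C^2 − 1.
Separating variables,
    dy / sqrt(y^2 − C^2) = dx / C,
and integrating gives arccosh(y / C) = (x − a)/C, so
    y(x) = C cosh((x − a)/C),
the catenary. The constants C and a are fixed by the two endpoint conditions (and, for the hanging-chain problem, the length constraint selects C).
Now fit the given data. The endpoints x = ±10 are symmetric at equal height, so the catenary is even about its minimum: a = 0 and y(x) = C cosh(x/C). The lowest point is y(0) = C cosh(0) = C, and we are told y(0) = 2, so C = 2. Therefore
    y(x) = 2 cosh(x/2),
and at the endpoints
    y(±10) = 2 cosh(10/2).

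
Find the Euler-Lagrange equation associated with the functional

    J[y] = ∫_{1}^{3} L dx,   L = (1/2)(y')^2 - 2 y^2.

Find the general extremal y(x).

The Lagrangian is L = (1/2)(y')^2 - 2 y^2.
∂L/∂y = -4y.
∂L/∂y' = y'.
The Euler-Lagrange equation d/dx(∂L/∂y') − ∂L/∂y = 0 becomes:
    y'' + 4 y = 0
General solution: y(x) = A sin(2x) + B cos(2x), where A and B are arbitrary constants fixed by the endpoint conditions.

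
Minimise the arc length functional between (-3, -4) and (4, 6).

Arc-length functional: J[y] = ∫ sqrt(1 + (y')^2) dx.
Lagrangian L = sqrt(1 + (y')^2) has no explicit y dependence, so ∂L/∂y = 0 and the Euler-Lagrange equation gives
    d/dx( y' / sqrt(1 + (y')^2) ) = 0  ⇒  y' / sqrt(1 + (y')^2) = const.
Hence y' is constant, so y(x) is affine.
Fitting the endpoints (-3, -4) and (4, 6):
    slope m = (6 − (-4)) / (4 − (-3)) = 10/7,
    intercept c = (-4) − m·(-3) = 2/7.
Extremal: y(x) = (10/7) x + 2/7.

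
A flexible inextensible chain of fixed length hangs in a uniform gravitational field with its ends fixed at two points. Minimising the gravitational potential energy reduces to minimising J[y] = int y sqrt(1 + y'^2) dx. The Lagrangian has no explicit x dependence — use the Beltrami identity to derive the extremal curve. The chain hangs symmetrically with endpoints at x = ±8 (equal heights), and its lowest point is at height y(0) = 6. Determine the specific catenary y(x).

The Lagrangian L(y, y') = y sqrt(1 + y'^2) has no explicit x dependence, so the Beltrami identity applies:
    L − y' ∂L/∂y' = C.
Compute ∂L/∂y' = y · y' / sqrt(1 + y'^2). Then
    L − y' ∂L/∂y'
    = y sqrt(1 + y'^2) − y · y'^2 / sqrt(1 + y'^2)
    = y (1 + y'^2 − y'^2) / sqrt(1 + y'^2)
    = y / sqrt(1 + y'^2) = C.
Squaring gives y^2 = C^2 (1 + y'^2), i.e.
    y'^2 = y^2 / C^2 − 1.
Separating variables,
    dy / sqrt(y^2 − C^2) = dx / C,
and integrating gives arccosh(y / C) = (x − a)/C, so
    y(x) = C cosh((x − a)/C),
the catenary. The constants C and a are fixed by the two endpoint conditions (and, for the hanging-chain problem, the length constraint selects C).
Now fit the given data. The endpoints x = ±8 are symmetric at equal height, so the catenary is even about its minimum: a = 0 and y(x) = C cosh(x/C). The lowest point is y(0) = C cosh(0) = C, and we are told y(0) = 6, so C = 6. Therefore
    y(x) = 6 cosh(x/6),
and at the endpoints
    y(±8) = 6 cosh(8/6).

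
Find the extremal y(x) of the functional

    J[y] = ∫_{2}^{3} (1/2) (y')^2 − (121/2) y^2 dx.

The Lagrangian is L = (1/2) (y')^2 − (121/2) y^2.
Compute ∂L/∂y = -121y, ∂L/∂y' = y'.
The Euler-Lagrange equation d/dx(∂L/∂y') − ∂L/∂y = 0 reduces to
    y'' + 121 y = 0.
Its general solution is
    y(x) = A sin(11x) + B cos(11x),
with A, B fixed by the endpoint conditions.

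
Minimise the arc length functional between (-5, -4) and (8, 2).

Arc-length functional: J[y] = ∫ sqrt(1 + (y')^2) dx.
Lagrangian L = sqrt(1 + (y')^2) has no explicit y dependence, so ∂L/∂y = 0 and the Euler-Lagrange equation gives
    d/dx( y' / sqrt(1 + (y')^2) ) = 0  ⇒  y' / sqrt(1 + (y')^2) = const.
Hence y' is constant, so y(x) is affine.
Fitting the endpoints (-5, -4) and (8, 2):
    slope m = (2 − (-4)) / (8 − (-5)) = 6/13,
    intercept c = (-4) − m·(-5) = -22/13.
Extremal: y(x) = (6/13) x - 22/13.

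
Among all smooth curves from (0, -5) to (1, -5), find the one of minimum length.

Arc-length functional: J[y] = ∫ sqrt(1 + (y')^2) dx.
Lagrangian L = sqrt(1 + (y')^2) has no explicit y dependence, so ∂L/∂y = 0 and the Euler-Lagrange equation gives
    d/dx( y' / sqrt(1 + (y')^2) ) = 0  ⇒  y' / sqrt(1 + (y')^2) = const.
Hence y' is constant, so y(x) is affine.
Fitting the endpoints (0, -5) and (1, -5):
    slope m = ((-5) − (-5)) / (1 − 0) = 0,
    intercept c = (-5) − m·0 = -5.
Extremal: y(x) = -5.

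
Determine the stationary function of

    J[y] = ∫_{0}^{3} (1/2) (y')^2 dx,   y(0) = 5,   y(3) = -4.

The Lagrangian is L = (1/2) (y')^2.
Compute ∂L/∂y = 0, ∂L/∂y' = y'.
The Euler-Lagrange equation d/dx(∂L/∂y') − ∂L/∂y = 0 reduces to
    y'' = 0.
Its general solution is
    y(x) = A x + B,
with A, B fixed by the endpoint conditions.
Applying the endpoint conditions y(0) = 5 and y(3) = -4: solve A·0 + B = 5 and A·3 + B = -4. Subtracting gives A(3 − 0) = -4 − 5, so A = -3, and B = 5 − A·0 = 5. Therefore
    y(x) = -3 x + 5.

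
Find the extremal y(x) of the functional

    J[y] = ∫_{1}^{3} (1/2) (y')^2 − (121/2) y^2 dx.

The Lagrangian is L = (1/2) (y')^2 − (121/2) y^2.
Compute ∂L/∂y = -121y, ∂L/∂y' = y'.
The Euler-Lagrange equation d/dx(∂L/∂y') − ∂L/∂y = 0 reduces to
    y'' + 121 y = 0.
Its general solution is
    y(x) = A sin(11x) + B cos(11x),
with A, B fixed by the endpoint conditions.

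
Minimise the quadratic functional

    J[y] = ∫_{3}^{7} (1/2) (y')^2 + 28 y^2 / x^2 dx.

The Lagrangian is L = (1/2) (y')^2 + 28 y^2 / x^2.
Compute ∂L/∂y = 56y/x^2, ∂L/∂y' = y'.
The Euler-Lagrange equation d/dx(∂L/∂y') − ∂L/∂y = 0 reduces to
    y'' − 56/x^2 · y = 0  (x > 0).
Its general solution is
    y(x) = A x^8 + B x^(-7),
with A, B fixed by the endpoint conditions.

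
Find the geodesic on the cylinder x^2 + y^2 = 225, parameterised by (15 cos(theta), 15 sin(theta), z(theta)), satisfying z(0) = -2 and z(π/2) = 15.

Parameterise the cylinder of radius R = 15 as
    r(θ) = (15 cos θ, 15 sin θ, z(θ)).
The arc-length element is
    ds = sqrt(225 + (dz/dθ)^2) dθ,
so the Lagrangian is L = sqrt(225 + z'^2).
L depends on z' only, not on z or θ, so ∂L/∂z = 0 and
    ∂L/∂z' = z' / sqrt(225 + z'^2).
The Euler-Lagrange equation gives
    d/dθ( z' / sqrt(225 + z'^2) ) = 0,
so z' is constant. Integrating once:
    z(θ) = a θ + b,
a helix on the cylinder (a straight line when the cylinder is unrolled). The constants a, b are determined by the endpoint conditions.
With endpoint conditions z(0) = -2 and z(π/2) = 15: from z(0) = b we get b = -2, and a·π/2 + -2 = 15 gives a = 34/π, so
    z(θ) = (34/π) θ − 2.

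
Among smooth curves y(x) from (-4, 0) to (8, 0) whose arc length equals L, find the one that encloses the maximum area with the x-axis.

Set up the augmented Lagrangian using a multiplier λ for the length constraint:
    F(y, y') = y − λ sqrt(1 + y'^2).
F has no explicit x dependence, so the Beltrami identity yields a first integral
    F − y' ∂F/∂y' = C.
Compute ∂F/∂y' = −λ y' / sqrt(1 + y'^2). Then
    y − λ sqrt(1 + y'^2) + λ y'^2 / sqrt(1 + y'^2) = C
    ⇒  y − λ / sqrt(1 + y'^2) = C.
Solving for y' and integrating gives
    (x − a)^2 + (y − b)^2 = λ^2,
a circular arc of radius λ. The constants a, b are determined by the endpoint conditions y(-4) = y(8) = 0, and λ is fixed implicitly by the length constraint
    ∫_{-4}^{8} sqrt(1 + y'^2) dx = L.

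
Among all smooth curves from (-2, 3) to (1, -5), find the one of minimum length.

Arc-length functional: J[y] = ∫ sqrt(1 + (y')^2) dx.
Lagrangian L = sqrt(1 + (y')^2) has no explicit y dependence, so ∂L/∂y = 0 and the Euler-Lagrange equation gives
    d/dx( y' / sqrt(1 + (y')^2) ) = 0  ⇒  y' / sqrt(1 + (y')^2) = const.
Hence y' is constant, so y(x) is affine.
Fitting the endpoints (-2, 3) and (1, -5):
    slope m = ((-5) − 3) / (1 − (-2)) = -8/3,
    intercept c = 3 − m·(-2) = -7/3.
Extremal: y(x) = (-8/3) x - 7/3.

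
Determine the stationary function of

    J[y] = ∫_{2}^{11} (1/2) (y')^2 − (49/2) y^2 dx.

The Lagrangian is L = (1/2) (y')^2 − (49/2) y^2.
Compute ∂L/∂y = -49y, ∂L/∂y' = y'.
The Euler-Lagrange equation d/dx(∂L/∂y') − ∂L/∂y = 0 reduces to
    y'' + 49 y = 0.
Its general solution is
    y(x) = A sin(7x) + B cos(7x),
with A, B fixed by the endpoint conditions.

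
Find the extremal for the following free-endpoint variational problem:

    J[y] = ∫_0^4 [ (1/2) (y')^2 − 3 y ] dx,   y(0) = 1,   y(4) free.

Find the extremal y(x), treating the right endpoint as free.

The Lagrangian L = (1/2) (y')^2 − 3 y gives
    ∂L/∂y = −3,   ∂L/∂y' = y'.
Euler-Lagrange: d/dx(y') − (−3) = 0, i.e. y'' + 3 = 0, so
    y(x) = −(3/2) x^2 + C1 x + C2.
Fixed left endpoint y(0) = 1 ⇒ C2 = 1.
The right endpoint x = 4 is free, so the natural (transversality) condition is ∂L/∂y' |_{x=4} = 0, i.e. y'(4) = 0.
Compute y'(x) = −3 x + C1, so y'(4) = −12 + C1 = 0 ⇒ C1 = 12.
Therefore the extremal is
    y(x) = −(3/2) x^2 + 12 x + 1.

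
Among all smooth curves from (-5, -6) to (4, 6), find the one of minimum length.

Arc-length functional: J[y] = ∫ sqrt(1 + (y')^2) dx.
Lagrangian L = sqrt(1 + (y')^2) has no explicit y dependence, so ∂L/∂y = 0 and the Euler-Lagrange equation gives
    d/dx( y' / sqrt(1 + (y')^2) ) = 0  ⇒  y' / sqrt(1 + (y')^2) = const.
Hence y' is constant, so y(x) is affine.
Fitting the endpoints (-5, -6) and (4, 6):
    slope m = (6 − (-6)) / (4 − (-5)) = 4/3,
    intercept c = (-6) − m·(-5) = 2/3.
Extremal: y(x) = (4/3) x + 2/3.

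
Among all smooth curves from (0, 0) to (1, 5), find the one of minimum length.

Arc-length functional: J[y] = ∫ sqrt(1 + (y')^2) dx.
Lagrangian L = sqrt(1 + (y')^2) has no explicit y dependence, so ∂L/∂y = 0 and the Euler-Lagrange equation gives
    d/dx( y' / sqrt(1 + (y')^2) ) = 0  ⇒  y' / sqrt(1 + (y')^2) = const.
Hence y' is constant, so y(x) is affine.
Fitting the endpoints (0, 0) and (1, 5):
    slope m = (5 − 0) / (1 − 0) = 5,
    intercept c = 0 − m·0 = 0.
Extremal: y(x) = 5 x.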